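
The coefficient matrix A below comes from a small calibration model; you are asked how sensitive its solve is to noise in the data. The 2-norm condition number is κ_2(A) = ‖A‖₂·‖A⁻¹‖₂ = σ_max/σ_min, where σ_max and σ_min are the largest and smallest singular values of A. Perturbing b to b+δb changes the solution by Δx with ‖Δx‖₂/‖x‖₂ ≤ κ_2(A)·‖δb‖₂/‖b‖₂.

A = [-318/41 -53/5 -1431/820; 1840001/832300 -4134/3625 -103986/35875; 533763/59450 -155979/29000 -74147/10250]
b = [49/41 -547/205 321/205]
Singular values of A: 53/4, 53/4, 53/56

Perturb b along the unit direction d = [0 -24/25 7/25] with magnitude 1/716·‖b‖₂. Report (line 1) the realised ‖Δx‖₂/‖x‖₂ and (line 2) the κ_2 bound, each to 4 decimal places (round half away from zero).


largest singular value 53/4, smallest 53/56
κ = σ_max/σ_min = (53/4)/(53/56) = 14.0000
κ_2(A)·‖δb‖/‖b‖ = 0.0196
solve Ax = b  →  x = [1.2986 -1.4730 2.4906]
‖b‖₂ = 3.3166 and ‖x‖₂ = 3.1716
δb = ε·‖b‖·d = [0.0000 -0.0044 0.0013]; solving A·Δx = δb gives ‖Δx‖ = 0.0049
relative error = 0.0015
tightness: 0.0015 against a bound of 0.0196 (unrounded ratio ≈ 0.0789)

0.0015
0.0196


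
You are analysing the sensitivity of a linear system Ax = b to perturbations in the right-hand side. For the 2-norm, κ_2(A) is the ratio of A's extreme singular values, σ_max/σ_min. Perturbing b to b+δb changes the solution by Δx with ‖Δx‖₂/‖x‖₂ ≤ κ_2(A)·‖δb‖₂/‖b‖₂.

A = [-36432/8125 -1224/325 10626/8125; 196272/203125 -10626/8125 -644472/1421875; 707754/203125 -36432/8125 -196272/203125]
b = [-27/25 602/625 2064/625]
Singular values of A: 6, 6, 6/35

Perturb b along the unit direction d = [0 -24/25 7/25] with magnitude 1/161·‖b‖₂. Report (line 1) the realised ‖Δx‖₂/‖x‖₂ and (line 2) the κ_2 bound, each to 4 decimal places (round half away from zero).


σ_max = 6, σ_min = 6/35
κ_2(A) = 6 / (6/35) = 35.0000
bound on ‖Δx‖/‖x‖: κ·ε = 35.0000·1/161 = 0.2174
solve Ax = b  →  x = [0.4800 -0.3333 -0.1400]
2-norm of b is 3.6056; of x, 0.6009
δb = ε·‖b‖·d = [0.0000 -0.0215 0.0063]; solving A·Δx = δb gives ‖Δx‖ = 0.1306
realised ‖Δx‖/‖x‖ = 0.2174
tightness: 0.2174 against a bound of 0.2174; the bound is attained (ratio 1)

0.2174
0.2174


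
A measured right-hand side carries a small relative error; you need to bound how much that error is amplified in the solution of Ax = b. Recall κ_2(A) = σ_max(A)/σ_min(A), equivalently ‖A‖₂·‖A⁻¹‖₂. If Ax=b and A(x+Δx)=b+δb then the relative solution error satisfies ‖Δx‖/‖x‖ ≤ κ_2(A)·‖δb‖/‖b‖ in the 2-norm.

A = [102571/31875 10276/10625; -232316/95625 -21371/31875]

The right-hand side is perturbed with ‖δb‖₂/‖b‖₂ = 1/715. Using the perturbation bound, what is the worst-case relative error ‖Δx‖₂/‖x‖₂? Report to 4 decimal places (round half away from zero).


M = AᵀA = [5946320569/365765625 578040064/121921875; 578040064/121921875 56283409/40640625]. tr(M)=10324594/585225, det(M)=2401/65025
char-poly roots: 441/25 and 49/23409
κ = σ_max/σ_min = (21/5)/(7/153) = 91.8000
bound on ‖Δx‖/‖x‖: κ·ε = 91.8000·1/715 = 0.1284

0.1284


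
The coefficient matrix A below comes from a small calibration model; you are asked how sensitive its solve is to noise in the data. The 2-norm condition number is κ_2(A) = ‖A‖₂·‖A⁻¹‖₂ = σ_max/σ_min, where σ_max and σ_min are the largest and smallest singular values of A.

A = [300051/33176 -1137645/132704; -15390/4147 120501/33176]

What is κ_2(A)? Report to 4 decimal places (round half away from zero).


176.0000

AᵀA = [622420929/6512704 -2370981375/26050816; -2370981375/26050816 9032923089/104203264]; tr = 22582233/123904, det = 531441/495616
char-poly roots: 729/4 and 729/123904
κ = σ_max/σ_min = (27/2)/(27/352) = 176.0000


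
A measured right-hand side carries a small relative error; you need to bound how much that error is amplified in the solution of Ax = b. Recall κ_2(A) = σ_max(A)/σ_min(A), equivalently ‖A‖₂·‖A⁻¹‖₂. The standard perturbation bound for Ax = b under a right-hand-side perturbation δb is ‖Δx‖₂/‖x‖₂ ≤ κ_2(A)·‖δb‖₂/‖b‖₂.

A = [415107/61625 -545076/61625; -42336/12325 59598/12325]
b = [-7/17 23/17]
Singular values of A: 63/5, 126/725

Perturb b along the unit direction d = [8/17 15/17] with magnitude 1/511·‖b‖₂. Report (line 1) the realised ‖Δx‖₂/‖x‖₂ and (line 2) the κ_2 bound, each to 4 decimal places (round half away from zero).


from the listed singular values, σ₁ = 63/5, σ_n = 126/725
κ_2(A) = (63/5) / (126/725) = 72.5000
bound on ‖Δx‖/‖x‖: κ·ε = 72.5000·1/511 = 0.1419
solve Ax = b  →  x = [4.5556 3.5159]
‖b‖ = 1.4142, ‖x‖ = 5.7545
with δb = [0.0013 0.0024], A·Δx = δb → ‖Δx‖ = 0.0159
realised ‖Δx‖/‖x‖ = 0.0028
so the bound overstates the realised error by a factor of ≈ 51.2701 (computed from the unrounded values)

0.0028
0.1419


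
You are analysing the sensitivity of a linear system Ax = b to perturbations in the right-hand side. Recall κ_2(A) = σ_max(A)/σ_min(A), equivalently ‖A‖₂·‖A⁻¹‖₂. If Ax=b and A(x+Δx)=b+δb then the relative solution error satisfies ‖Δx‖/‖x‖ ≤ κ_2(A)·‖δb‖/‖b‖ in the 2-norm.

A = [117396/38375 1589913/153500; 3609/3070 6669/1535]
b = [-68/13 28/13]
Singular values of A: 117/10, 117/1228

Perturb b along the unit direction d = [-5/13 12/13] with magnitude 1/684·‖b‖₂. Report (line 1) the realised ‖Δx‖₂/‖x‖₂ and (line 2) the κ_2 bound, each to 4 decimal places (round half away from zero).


0.0021
0.1795

from the listed singular values, σ₁ = 117/10, σ_n = 117/1228
κ_2(A) = (117/10) / (117/1228) = 122.8000
κ_2(A)·‖δb‖/‖b‖ = 0.1795
solve Ax = b  →  x = [-40.3993 11.4270]
2-norm of b is 5.6569; of x, 41.9843
Δx = A⁻¹·δb where δb = 1/684·5.6569·d; ‖Δx‖ = 0.0868
dividing the unrounded norms, ‖Δx‖/‖x‖ = 0.0021
realised/bound (from unrounded values) ≈ 0.0115


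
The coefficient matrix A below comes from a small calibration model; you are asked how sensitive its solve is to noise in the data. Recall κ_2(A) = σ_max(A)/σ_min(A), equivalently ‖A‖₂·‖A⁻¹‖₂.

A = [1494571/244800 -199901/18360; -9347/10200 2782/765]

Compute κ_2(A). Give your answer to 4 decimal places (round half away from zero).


13.8240

form AᵀA = [214970873/5640192 -147644315/2115072; -147644315/2115072 104513825/793152] with trace 507271921/2985984 and determinant 446265625/2985984
char-poly roots: 169 and 2640625/2985984
so κ_2 = √(169 / (2640625/2985984)) = 13.8240


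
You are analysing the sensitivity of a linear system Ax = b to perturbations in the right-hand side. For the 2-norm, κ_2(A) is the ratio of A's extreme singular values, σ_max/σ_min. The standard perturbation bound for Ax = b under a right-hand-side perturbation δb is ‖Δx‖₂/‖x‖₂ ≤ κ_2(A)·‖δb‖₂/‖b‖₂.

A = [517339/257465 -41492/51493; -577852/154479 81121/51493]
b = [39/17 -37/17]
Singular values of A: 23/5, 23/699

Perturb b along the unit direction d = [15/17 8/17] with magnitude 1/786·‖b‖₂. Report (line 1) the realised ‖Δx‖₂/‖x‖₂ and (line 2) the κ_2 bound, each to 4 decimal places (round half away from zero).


0.0040
0.1779

largest singular value 23/5, smallest 23/699
condition number: (23/5) ÷ (23/699) = 139.8000
bound on ‖Δx‖/‖x‖: κ·ε = 139.8000·1/786 = 0.1779
solve Ax = b  →  x = [12.2910 27.8027]
‖b‖₂ = 3.1623 and ‖x‖₂ = 30.3983
Δx = A⁻¹·δb where δb = 1/786·3.1623·d; ‖Δx‖ = 0.1223
realised ‖Δx‖/‖x‖ = 0.0040
so the bound overstates the realised error by a factor of ≈ 44.2188 (computed from the unrounded values)


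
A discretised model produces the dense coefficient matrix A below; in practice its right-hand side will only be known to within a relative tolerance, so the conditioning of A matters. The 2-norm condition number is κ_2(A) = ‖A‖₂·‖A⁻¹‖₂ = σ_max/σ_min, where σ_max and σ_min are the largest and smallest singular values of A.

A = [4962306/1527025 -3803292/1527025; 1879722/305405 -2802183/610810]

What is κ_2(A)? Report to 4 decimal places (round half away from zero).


form AᵀA = [390859345224/8068530625 -293130317043/8068530625; -293130317043/8068530625 879466641129/32274122500] with trace 97716160881/1290964900 and determinant 57289761/322741225
char-poly roots: 7569/100 and 30276/12909649
σ_max=√(7569/100)=(87/10), σ_min=√(30276/12909649)=(174/3593) → κ = 179.6500

179.6500


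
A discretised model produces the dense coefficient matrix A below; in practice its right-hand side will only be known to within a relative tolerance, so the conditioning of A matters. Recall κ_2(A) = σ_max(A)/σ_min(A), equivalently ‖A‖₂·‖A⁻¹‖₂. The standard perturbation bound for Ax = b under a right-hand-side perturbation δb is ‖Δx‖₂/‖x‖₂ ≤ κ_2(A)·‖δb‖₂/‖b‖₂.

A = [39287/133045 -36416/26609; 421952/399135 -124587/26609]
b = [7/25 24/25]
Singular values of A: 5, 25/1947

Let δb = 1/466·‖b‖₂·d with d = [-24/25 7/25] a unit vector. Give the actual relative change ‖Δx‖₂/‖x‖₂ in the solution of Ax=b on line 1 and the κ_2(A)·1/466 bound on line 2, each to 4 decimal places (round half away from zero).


0.8356
0.8356

largest singular value 5, smallest 25/1947
κ_2(A) = 5 / (25/1947) = 389.4000
perturbation bound = 389.4000·1/466 = 0.8356
solve Ax = b  →  x = [0.0439 -0.1951]
2-norm of b is 1.0000; of x, 0.2000
re-solving with b+δb shifts x by Δx of norm 0.1671
relative error = 0.8356
tightness: 0.8356 against a bound of 0.8356; the bound is attained (ratio 1)


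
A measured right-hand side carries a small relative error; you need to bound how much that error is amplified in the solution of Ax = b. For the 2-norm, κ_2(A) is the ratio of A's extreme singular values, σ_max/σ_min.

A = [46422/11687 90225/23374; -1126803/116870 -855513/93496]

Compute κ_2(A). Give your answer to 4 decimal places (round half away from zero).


form AᵀA = [8788078161/80820100 6695453331/64656080; 6695453331/64656080 5101487001/51724864] with trace 318842361/1537600 and determinant 729/961
solving λ² − 318842361/1537600·λ + 729/961 = 0 gives λ = 5184/25, 225/61504
κ_2(A) = √(λ_max/λ_min) = √((5184/25) / (225/61504)) = 238.0800

238.0800


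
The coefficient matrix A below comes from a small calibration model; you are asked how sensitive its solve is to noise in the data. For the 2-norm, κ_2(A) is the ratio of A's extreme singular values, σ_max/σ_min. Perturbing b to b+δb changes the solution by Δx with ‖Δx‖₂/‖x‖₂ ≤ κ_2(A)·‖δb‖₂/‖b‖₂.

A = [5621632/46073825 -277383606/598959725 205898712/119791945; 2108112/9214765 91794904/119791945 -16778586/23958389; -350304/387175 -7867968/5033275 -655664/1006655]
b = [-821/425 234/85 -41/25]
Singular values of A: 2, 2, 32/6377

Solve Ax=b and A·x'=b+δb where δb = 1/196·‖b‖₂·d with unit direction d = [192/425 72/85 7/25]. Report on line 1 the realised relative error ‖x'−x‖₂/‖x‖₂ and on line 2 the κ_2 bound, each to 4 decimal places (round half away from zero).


σ_max = 2, σ_min = 32/6377
κ_2(A) = 2 / (32/6377) = 398.5625
perturbation bound = 398.5625·1/196 = 2.0335
solve Ax = b  →  x = [-175.3658 87.9570 35.0238]
‖b‖ = 3.7417, ‖x‖ = 199.2894
Δx = A⁻¹·δb where δb = 1/196·3.7417·d; ‖Δx‖ = 3.8043
dividing the unrounded norms, ‖Δx‖/‖x‖ = 0.0191
tightness: 0.0191 against a bound of 2.0335 (unrounded ratio ≈ 0.0094)

0.0191
2.0335


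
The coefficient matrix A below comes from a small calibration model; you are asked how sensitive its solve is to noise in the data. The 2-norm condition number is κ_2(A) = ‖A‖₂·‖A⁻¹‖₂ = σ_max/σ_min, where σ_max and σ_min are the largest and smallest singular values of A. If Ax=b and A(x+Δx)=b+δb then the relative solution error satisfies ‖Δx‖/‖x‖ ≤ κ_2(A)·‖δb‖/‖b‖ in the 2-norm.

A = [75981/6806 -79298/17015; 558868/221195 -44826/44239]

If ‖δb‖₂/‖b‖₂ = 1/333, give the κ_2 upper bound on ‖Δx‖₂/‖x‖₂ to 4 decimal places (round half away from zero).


0.9970

M = AᵀA = [15253262041/116424100 -317772909/5821205; -317772909/5821205 662067496/29106025]. tr(M)=4237049/27556, det(M)=923521/4305625
eigenvalues of AᵀA: λ = (tr ± √(tr²−4·det))/2 = 3844/25, 961/688900
κ_2(A) = √(λ_max/λ_min) = √((3844/25) / (961/688900)) = 332.0000
bound on ‖Δx‖/‖x‖: κ·ε = 332.0000·1/333 = 0.9970


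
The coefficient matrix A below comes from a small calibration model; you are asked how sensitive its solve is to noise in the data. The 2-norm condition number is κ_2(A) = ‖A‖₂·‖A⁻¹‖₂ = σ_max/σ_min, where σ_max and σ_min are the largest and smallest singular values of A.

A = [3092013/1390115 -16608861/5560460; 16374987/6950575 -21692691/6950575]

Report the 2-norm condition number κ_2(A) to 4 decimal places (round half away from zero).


AᵀA = [603036633834/57444105625 -3216100458573/229776422500; -3216100458573/229776422500 17152820544681/919105690000]; tr = 1072056267441/36764227600, det = 13286025/1470569104
eigenvalues of AᵀA: λ = (tr ± √(tr²−4·det))/2 = 729/25, 455625/1470569104
so κ_2 = √((729/25) / (455625/1470569104)) = 306.7840

306.7840


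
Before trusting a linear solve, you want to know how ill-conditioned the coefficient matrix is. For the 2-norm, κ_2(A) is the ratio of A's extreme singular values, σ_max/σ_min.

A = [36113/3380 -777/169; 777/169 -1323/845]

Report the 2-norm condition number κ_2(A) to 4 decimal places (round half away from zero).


form AᵀA = [9145801/67600 -38073/676; -38073/676 99666/4225] with trace 63553/400 and determinant 194481/10000
char-poly roots: 3969/25 and 49/400
σ_max=√(3969/25)=(63/5), σ_min=√(49/400)=(7/20) → κ = 36.0000

36.0000


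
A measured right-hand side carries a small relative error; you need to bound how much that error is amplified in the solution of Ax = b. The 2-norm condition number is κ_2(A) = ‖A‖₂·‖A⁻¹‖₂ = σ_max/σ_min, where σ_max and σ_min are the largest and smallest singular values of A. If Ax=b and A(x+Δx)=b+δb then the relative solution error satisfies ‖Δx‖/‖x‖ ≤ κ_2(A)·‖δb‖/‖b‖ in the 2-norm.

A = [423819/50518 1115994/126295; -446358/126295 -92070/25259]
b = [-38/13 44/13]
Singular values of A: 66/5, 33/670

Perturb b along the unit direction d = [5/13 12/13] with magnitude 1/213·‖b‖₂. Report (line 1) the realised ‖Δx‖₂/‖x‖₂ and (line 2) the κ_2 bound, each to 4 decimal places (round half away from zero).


0.0105
1.2582

largest singular value 66/5, smallest 33/670
κ_2(A) = (66/5) / (33/670) = 268.0000
κ_2(A)·‖δb‖/‖b‖ = 1.2582
solve Ax = b  →  x = [-29.6134 27.7847]
‖b‖ = 4.4721, ‖x‖ = 40.6072
δb = ε·‖b‖·d = [0.0081 0.0194]; solving A·Δx = δb gives ‖Δx‖ = 0.4263
relative error = 0.0105
tightness: 0.0105 against a bound of 1.2582 (unrounded ratio ≈ 0.0083)


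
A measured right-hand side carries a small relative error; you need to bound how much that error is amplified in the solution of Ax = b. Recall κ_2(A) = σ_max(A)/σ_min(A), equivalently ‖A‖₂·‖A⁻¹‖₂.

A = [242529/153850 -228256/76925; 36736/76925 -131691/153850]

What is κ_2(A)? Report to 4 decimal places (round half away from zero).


form AᵀA = [102749521/37871716 -48157200/9467929; -48157200/9467929 361193161/37871716] with trace 802669/65522 and determinant 2401/524176
eigenvalues of AᵀA: λ = (tr ± √(tr²−4·det))/2 = 49/4, 49/131044
κ = σ_max/σ_min = (7/2)/(7/362) = 181.0000

181.0000


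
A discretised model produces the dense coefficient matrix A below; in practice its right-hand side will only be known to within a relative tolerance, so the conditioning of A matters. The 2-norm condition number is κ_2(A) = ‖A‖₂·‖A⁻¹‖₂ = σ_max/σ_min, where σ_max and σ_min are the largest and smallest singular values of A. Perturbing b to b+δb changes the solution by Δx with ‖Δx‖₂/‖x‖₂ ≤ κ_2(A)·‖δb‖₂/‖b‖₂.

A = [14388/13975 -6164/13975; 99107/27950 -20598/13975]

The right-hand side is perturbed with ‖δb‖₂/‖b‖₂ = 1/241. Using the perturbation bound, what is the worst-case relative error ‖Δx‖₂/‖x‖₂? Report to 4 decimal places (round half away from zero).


AᵀA = [17040409/1249924 -1775025/312481; -1775025/312481 739636/312481]; tr = 118337/7396, det = 4/1849
char-poly roots: 16 and 1/7396
σ_max=√16=4, σ_min=√(1/7396)=(1/86) → κ = 344.0000
κ_2(A)·‖δb‖/‖b‖ = 1.4274

1.4274


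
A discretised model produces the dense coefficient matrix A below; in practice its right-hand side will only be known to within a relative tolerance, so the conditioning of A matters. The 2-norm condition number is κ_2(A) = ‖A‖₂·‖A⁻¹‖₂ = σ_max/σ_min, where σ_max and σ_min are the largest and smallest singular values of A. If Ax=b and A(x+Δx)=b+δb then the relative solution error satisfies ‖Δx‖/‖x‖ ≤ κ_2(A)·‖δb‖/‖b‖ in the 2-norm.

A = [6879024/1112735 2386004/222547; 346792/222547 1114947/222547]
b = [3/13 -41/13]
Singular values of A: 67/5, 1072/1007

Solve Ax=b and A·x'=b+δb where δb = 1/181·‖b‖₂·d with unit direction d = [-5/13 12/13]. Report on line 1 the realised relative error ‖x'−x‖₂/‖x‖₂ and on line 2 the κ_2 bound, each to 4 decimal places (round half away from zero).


σ_max = 67/5, σ_min = 1072/1007
κ_2(A) = (67/5) / (1072/1007) = 12.5875
perturbation bound = 12.5875·1/181 = 0.0695
solve Ax = b  →  x = [2.4514 -1.3920]
‖b‖ = 3.1623, ‖x‖ = 2.8191
re-solving with b+δb shifts x by Δx of norm 0.0164
dividing the unrounded norms, ‖Δx‖/‖x‖ = 0.0058
tightness: 0.0058 against a bound of 0.0695 (unrounded ratio ≈ 0.0837)

0.0058
0.0695


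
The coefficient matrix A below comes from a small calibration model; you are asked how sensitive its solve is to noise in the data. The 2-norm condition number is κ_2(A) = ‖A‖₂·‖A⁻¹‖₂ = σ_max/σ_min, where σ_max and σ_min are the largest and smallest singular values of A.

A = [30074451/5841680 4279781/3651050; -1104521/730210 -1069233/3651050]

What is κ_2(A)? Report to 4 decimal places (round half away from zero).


113.9840

form AᵀA = [39302018715025/1365009008896 1105279891155/170626126112; 1105279891155/170626126112 15567827693/10664132882] with trace 24565556609/812022016 and determinant 228765625/3248088064
char-poly roots: 121/4 and 1890625/812022016
σ_max=√(121/4)=(11/2), σ_min=√(1890625/812022016)=(1375/28496) → κ = 113.9840


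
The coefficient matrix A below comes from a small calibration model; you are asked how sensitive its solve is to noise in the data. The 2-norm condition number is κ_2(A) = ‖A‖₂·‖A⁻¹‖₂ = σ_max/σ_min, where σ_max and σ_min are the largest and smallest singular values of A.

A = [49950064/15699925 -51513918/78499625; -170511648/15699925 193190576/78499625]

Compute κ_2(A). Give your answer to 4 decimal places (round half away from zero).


M = AᵀA = [50510769595648/394380232009 -56822987188512/1971901160045; -56822987188512/1971901160045 63962051844676/9859505800225]. tr(M)=789251214596/5865262225, det(M)=2897022976/5865262225
char-poly roots: 3364/25 and 861184/234610489
so κ_2 = √((3364/25) / (861184/234610489)) = 191.4625

191.4625


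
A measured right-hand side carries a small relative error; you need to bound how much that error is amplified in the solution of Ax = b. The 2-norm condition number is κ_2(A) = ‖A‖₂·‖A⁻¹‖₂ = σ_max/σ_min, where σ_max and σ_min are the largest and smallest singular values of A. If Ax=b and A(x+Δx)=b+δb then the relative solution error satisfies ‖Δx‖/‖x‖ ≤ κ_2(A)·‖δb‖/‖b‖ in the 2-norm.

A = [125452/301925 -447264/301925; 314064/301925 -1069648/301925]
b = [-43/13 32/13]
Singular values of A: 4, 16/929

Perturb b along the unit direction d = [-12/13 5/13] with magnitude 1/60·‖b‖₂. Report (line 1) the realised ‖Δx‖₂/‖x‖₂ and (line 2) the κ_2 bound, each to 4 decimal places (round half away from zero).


0.0172
3.8708

σ_max = 4, σ_min = 16/929
κ = σ_max/σ_min = 4/(16/929) = 232.2500
κ_2(A)·‖δb‖/‖b‖ = 3.8708
solve Ax = b  →  x = [223.0300 64.7900]
2-norm of b is 4.1231; of x, 232.2501
Δx = A⁻¹·δb where δb = 1/60·4.1231·d; ‖Δx‖ = 3.9900
realised ‖Δx‖/‖x‖ = 0.0172
realised/bound (from unrounded values) ≈ 0.0044


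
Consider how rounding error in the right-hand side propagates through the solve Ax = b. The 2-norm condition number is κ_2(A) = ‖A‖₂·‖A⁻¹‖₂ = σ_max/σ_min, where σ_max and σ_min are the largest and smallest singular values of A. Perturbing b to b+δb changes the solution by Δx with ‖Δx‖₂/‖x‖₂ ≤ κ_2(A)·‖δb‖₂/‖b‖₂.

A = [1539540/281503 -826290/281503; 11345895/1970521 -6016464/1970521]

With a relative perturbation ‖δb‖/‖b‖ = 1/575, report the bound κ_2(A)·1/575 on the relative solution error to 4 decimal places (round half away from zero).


form AᵀA = [291163282425/4617066601 -155285835480/4617066601; -155285835480/4617066601 82821453156/4617066601] with trace 1294064829/15976009 and determinant 656100/15976009
λ_max, λ_min = (1294064829/15976009 ± √1674561854216779641/255232863568081)/2 = 81, 8100/15976009
so κ_2 = √(81 / (8100/15976009)) = 399.7000
worst-case relative error ≤ 399.7000 × 1/575 = 0.6951

0.6951


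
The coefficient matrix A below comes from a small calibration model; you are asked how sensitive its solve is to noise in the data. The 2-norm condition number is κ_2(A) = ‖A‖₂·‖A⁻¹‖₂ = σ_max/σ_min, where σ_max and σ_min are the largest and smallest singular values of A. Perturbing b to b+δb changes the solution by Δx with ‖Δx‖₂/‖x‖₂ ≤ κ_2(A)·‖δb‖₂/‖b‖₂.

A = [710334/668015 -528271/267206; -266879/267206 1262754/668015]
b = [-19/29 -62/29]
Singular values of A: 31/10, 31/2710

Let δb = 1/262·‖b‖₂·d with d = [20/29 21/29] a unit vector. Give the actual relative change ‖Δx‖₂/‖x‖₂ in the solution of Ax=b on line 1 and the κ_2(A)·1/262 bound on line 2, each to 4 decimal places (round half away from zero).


0.0043
1.0344

from the listed singular values, σ₁ = 31/10, σ_n = 31/2710
κ = σ_max/σ_min = (31/10)/(31/2710) = 271.0000
perturbation bound = 271.0000·1/262 = 1.0344
solve Ax = b  →  x = [-154.1176 -82.5617]
‖b‖ = 2.2361, ‖x‖ = 174.8390
δb = ε·‖b‖·d = [0.0059 0.0062]; solving A·Δx = δb gives ‖Δx‖ = 0.7461
realised ‖Δx‖/‖x‖ = 0.0043
tightness: 0.0043 against a bound of 1.0344 (unrounded ratio ≈ 0.0041)


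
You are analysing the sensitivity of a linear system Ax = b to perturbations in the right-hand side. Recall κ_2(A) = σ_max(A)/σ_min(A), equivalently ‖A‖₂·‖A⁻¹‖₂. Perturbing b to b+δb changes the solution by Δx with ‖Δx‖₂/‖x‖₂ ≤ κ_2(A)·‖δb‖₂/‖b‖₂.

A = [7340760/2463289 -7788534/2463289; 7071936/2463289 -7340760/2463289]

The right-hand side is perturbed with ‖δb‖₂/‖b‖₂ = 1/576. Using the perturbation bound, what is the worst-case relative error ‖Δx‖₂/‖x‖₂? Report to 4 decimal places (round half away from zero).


form AᵀA = [123542254656/7214973481 -129711229200/7214973481; -129711229200/7214973481 136204541316/7214973481] with trace 308854692/8579041 and determinant 331776/8579041
eigenvalues of AᵀA: λ = (tr ± √(tr²−4·det))/2 = 36, 9216/8579041
κ = σ_max/σ_min = 6/(96/2929) = 183.0625
perturbation bound = 183.0625·1/576 = 0.3178

0.3178


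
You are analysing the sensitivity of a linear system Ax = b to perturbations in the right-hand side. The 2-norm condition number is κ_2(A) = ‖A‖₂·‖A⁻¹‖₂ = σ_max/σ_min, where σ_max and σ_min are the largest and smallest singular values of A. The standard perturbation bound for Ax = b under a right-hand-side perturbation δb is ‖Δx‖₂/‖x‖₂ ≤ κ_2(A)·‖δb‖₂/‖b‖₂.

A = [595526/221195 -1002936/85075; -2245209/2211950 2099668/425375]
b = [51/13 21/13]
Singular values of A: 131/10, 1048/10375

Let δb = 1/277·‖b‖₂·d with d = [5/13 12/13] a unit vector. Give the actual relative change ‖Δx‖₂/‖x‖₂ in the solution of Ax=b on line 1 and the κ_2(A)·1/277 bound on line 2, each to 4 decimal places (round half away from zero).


from the listed singular values, σ₁ = 131/10, σ_n = 1048/10375
κ = σ_max/σ_min = (131/10)/(1048/10375) = 129.6875
worst-case relative error ≤ 129.6875 × 1/277 = 0.4682
solve Ax = b  →  x = [29.0253 6.2960]
‖b‖₂ = 4.2426 and ‖x‖₂ = 29.7003
re-solving with b+δb shifts x by Δx of norm 0.1516
dividing the unrounded norms, ‖Δx‖/‖x‖ = 0.0051
so the bound overstates the realised error by a factor of ≈ 91.7056 (computed from the unrounded values)

0.0051
0.4682


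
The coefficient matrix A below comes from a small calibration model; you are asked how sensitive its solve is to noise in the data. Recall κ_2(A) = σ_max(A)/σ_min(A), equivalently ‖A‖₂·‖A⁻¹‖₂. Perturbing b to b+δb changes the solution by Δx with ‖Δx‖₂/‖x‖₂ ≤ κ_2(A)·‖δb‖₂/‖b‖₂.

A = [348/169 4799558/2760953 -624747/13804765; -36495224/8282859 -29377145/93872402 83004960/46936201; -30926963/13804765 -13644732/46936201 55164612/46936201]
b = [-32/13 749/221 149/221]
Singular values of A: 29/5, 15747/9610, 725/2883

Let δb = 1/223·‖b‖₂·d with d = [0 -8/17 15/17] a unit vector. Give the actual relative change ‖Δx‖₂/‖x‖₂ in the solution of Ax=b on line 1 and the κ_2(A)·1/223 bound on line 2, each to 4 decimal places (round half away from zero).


σ_max = 29/5, σ_min = 725/2883
κ_2(A) = (29/5) / (725/2883) = 23.0640
perturbation bound = 23.0640·1/223 = 0.1034
solve Ax = b  →  x = [-2.1660 1.0641 -3.2920]
‖b‖ = 4.2426, ‖x‖ = 4.0818
Δx = A⁻¹·δb where δb = 1/223·4.2426·d; ‖Δx‖ = 0.0757
dividing the unrounded norms, ‖Δx‖/‖x‖ = 0.0185
tightness: 0.0185 against a bound of 0.1034 (unrounded ratio ≈ 0.1792)

0.0185
0.1034


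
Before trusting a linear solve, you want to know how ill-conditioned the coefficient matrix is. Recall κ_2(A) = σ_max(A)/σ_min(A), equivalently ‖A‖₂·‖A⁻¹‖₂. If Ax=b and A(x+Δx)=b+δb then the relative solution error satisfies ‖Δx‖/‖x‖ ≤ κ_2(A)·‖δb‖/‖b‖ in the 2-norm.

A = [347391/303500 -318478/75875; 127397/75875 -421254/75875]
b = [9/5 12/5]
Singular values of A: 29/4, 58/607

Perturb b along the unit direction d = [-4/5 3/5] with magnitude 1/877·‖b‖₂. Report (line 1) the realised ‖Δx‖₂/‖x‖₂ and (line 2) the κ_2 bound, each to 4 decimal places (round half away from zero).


0.0865
0.0865

largest singular value 29/4, smallest 58/607
condition number: (29/4) ÷ (58/607) = 75.8750
perturbation bound = 75.8750·1/877 = 0.0865
solve Ax = b  →  x = [0.1159 -0.3972]
2-norm of b is 3.0000; of x, 0.4138
with δb = [-0.0027 0.0021], A·Δx = δb → ‖Δx‖ = 0.0358
relative error = 0.0865
realised/bound = 1 exactly: the bound is attained for this b and d


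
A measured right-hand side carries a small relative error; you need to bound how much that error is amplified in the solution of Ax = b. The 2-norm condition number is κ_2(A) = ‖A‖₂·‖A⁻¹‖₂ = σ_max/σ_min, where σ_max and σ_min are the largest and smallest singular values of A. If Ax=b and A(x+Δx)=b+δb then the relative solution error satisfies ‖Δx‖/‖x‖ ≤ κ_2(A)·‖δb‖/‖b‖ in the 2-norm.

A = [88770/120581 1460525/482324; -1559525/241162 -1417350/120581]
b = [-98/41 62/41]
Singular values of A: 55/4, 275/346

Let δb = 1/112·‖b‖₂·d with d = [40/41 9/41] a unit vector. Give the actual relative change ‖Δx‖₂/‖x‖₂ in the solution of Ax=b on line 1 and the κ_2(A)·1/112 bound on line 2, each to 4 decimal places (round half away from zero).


from the listed singular values, σ₁ = 55/4, σ_n = 275/346
condition number: (55/4) ÷ (275/346) = 17.3000
κ_2(A)·‖δb‖/‖b‖ = 0.1545
solve Ax = b  →  x = [2.1519 -1.3125]
2-norm of b is 2.8284; of x, 2.5206
re-solving with b+δb shifts x by Δx of norm 0.0318
relative error = 0.0126
so the bound overstates the realised error by a factor of ≈ 12.2534 (computed from the unrounded values)

0.0126
0.1545


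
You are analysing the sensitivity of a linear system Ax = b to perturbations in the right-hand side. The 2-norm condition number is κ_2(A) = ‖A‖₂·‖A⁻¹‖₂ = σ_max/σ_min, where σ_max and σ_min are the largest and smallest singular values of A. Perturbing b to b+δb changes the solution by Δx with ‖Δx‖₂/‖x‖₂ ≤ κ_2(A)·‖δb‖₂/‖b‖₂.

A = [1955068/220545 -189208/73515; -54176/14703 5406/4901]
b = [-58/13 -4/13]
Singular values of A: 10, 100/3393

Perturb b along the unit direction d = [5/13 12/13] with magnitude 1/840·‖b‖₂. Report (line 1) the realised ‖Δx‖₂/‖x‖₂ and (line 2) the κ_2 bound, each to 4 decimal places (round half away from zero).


0.0027
0.4039

σ_max = 10, σ_min = 100/3393
κ = σ_max/σ_min = 10/(100/3393) = 339.3000
κ_2(A)·‖δb‖/‖b‖ = 0.4039
solve Ax = b  →  x = [-19.3848 -65.0336]
‖b‖ = 4.4721, ‖x‖ = 67.8612
Δx = A⁻¹·δb where δb = 1/840·4.4721·d; ‖Δx‖ = 0.1806
realised ‖Δx‖/‖x‖ = 0.0027
realised/bound (from unrounded values) ≈ 0.0066


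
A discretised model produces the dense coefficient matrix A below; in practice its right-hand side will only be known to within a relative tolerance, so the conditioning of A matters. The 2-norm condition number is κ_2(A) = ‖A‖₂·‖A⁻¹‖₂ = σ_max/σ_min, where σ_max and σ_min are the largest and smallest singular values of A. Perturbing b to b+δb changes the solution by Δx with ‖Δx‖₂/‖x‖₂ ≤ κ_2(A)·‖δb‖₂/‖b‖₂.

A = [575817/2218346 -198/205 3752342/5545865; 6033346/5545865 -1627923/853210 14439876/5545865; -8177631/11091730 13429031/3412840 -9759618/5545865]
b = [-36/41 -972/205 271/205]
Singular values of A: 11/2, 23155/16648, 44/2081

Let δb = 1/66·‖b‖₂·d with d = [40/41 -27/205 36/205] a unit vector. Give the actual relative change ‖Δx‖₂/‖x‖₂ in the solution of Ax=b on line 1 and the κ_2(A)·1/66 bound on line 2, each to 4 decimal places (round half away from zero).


σ_max = 11/2, σ_min = 44/2081
condition number: (11/2) ÷ (44/2081) = 260.1250
perturbation bound = 260.1250·1/66 = 3.9413
solve Ax = b  →  x = [-0.8315 -0.7123 -1.9956]
‖b‖ = 5.0000, ‖x‖ = 2.2763
δb = ε·‖b‖·d = [0.0739 -0.0100 0.0133]; solving A·Δx = δb gives ‖Δx‖ = 3.5830
dividing the unrounded norms, ‖Δx‖/‖x‖ = 1.5741
tightness: 1.5741 against a bound of 3.9413 (unrounded ratio ≈ 0.3994)

1.5741
3.9413


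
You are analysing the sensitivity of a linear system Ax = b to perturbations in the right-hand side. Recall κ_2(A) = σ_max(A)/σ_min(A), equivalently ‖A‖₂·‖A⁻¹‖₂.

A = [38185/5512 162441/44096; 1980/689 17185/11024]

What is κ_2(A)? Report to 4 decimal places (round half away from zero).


form AᵀA = [10112425/179776 43145865/1438208; 43145865/1438208 184096249/11505664] with trace 831291449/11505664 and determinant 2088025/46022656
solving λ² − 831291449/11505664·λ + 2088025/46022656 = 0 gives λ = 289/4, 7225/11505664
σ_max=√(289/4)=(17/2), σ_min=√(7225/11505664)=(85/3392) → κ = 339.2000

339.2000


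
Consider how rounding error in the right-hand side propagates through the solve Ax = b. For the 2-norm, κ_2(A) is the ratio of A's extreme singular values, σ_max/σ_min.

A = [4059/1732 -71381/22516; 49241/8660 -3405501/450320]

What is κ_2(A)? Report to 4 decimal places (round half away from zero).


M = AᵀA = [1418281553/37497800 -15127986357/299982400; -15127986357/299982400 80683644529/1199929600]. tr(M)=5042746169/47997184, det(M)=70644025/767954944
λ_max, λ_min = (5042746169/47997184 ± √25428441246397570161/2303729671929856)/2 = 1681/16, 42025/47997184
κ = σ_max/σ_min = (41/4)/(205/6928) = 346.4000

346.4000


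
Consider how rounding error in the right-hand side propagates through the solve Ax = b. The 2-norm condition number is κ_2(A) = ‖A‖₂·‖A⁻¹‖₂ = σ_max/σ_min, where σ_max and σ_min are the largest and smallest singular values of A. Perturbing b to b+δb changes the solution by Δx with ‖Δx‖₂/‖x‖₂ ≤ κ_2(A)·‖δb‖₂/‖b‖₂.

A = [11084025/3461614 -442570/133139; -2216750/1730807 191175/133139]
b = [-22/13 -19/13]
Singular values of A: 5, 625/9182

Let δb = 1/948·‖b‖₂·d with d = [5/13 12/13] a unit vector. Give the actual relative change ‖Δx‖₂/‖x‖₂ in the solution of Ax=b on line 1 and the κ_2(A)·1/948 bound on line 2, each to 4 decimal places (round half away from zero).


from the listed singular values, σ₁ = 5, σ_n = 625/9182
κ_2(A) = 5 / (625/9182) = 73.4560
perturbation bound = 73.4560·1/948 = 0.0775
solve Ax = b  →  x = [-21.4148 -20.1189]
‖b‖₂ = 2.2361 and ‖x‖₂ = 29.3831
with δb = [0.0009 0.0022], A·Δx = δb → ‖Δx‖ = 0.0347
realised ‖Δx‖/‖x‖ = 0.0012
tightness: 0.0012 against a bound of 0.0775 (unrounded ratio ≈ 0.0152)

0.0012
0.0775


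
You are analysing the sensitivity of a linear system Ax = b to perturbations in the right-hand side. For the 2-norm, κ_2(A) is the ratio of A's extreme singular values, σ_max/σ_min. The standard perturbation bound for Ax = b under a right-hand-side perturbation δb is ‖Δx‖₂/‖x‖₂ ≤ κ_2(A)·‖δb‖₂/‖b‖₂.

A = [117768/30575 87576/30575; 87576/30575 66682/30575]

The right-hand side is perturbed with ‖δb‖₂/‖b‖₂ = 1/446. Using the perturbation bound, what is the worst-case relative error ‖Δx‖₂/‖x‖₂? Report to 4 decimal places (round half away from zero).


0.4113

M = AᵀA = [861554304/37393225 646135728/37393225; 646135728/37393225 484641796/37393225]. tr(M)=53847844/1495729, det(M)=57600/1495729
solving λ² − 53847844/1495729·λ + 57600/1495729 = 0 gives λ = 36, 1600/1495729
σ_max=√36=6, σ_min=√(1600/1495729)=(40/1223) → κ = 183.4500
perturbation bound = 183.4500·1/446 = 0.4113


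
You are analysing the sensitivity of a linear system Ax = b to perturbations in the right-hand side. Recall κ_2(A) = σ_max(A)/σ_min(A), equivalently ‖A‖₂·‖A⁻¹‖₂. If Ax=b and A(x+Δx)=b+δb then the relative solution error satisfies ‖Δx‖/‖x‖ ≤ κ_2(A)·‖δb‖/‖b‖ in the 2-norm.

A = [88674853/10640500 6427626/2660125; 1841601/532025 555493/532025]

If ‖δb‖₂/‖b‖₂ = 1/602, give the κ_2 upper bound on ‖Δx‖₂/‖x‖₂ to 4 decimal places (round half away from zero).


0.4351

M = AᵀA = [54555190839361/669942250000 1988959873131/83742781250; 1988959873131/83742781250 290110578829/41871390625]. tr(M)=94715136161/1071907600, det(M)=4879681/42876304
λ_max, λ_min = (94715136161/1071907600 ± √8970433961281822257921/1148985902937760000)/2 = 2209/25, 55225/42876304
κ = σ_max/σ_min = (47/5)/(235/6548) = 261.9200
perturbation bound = 261.9200·1/602 = 0.4351


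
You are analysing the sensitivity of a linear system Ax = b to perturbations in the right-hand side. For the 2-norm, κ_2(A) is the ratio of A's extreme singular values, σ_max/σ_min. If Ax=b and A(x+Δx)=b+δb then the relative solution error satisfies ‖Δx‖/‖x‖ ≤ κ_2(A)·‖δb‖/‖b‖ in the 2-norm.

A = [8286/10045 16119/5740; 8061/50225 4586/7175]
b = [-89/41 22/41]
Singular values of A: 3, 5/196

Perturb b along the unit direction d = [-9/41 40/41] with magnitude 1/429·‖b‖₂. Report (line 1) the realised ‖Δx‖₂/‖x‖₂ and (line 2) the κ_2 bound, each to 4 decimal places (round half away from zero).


σ_max = 3, σ_min = 5/196
condition number: 3 ÷ (5/196) = 117.6000
bound on ‖Δx‖/‖x‖: κ·ε = 117.6000·1/429 = 0.2741
solve Ax = b  →  x = [-37.8187 10.3360]
‖b‖ = 2.2361, ‖x‖ = 39.2057
Δx = A⁻¹·δb where δb = 1/429·2.2361·d; ‖Δx‖ = 0.2043
realised ‖Δx‖/‖x‖ = 0.0052
realised/bound (from unrounded values) ≈ 0.0190

0.0052
0.2741


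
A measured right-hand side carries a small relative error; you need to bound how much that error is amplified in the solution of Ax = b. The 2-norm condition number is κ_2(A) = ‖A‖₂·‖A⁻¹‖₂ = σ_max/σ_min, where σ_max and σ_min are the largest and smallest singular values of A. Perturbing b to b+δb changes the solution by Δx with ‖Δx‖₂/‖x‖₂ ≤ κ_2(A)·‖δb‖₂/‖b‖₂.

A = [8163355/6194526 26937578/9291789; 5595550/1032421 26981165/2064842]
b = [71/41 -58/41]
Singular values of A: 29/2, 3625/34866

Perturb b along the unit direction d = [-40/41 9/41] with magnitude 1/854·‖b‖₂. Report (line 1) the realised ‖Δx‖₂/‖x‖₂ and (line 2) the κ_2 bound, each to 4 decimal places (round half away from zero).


0.0013
0.1633

σ_max = 29/2, σ_min = 3625/34866
κ_2(A) = (29/2) / (3625/34866) = 139.4640
κ_2(A)·‖δb‖/‖b‖ = 0.1633
solve Ax = b  →  x = [17.7302 -7.4623]
2-norm of b is 2.2361; of x, 19.2365
Δx = A⁻¹·δb where δb = 1/854·2.2361·d; ‖Δx‖ = 0.0252
dividing the unrounded norms, ‖Δx‖/‖x‖ = 0.0013
realised/bound (from unrounded values) ≈ 0.0080


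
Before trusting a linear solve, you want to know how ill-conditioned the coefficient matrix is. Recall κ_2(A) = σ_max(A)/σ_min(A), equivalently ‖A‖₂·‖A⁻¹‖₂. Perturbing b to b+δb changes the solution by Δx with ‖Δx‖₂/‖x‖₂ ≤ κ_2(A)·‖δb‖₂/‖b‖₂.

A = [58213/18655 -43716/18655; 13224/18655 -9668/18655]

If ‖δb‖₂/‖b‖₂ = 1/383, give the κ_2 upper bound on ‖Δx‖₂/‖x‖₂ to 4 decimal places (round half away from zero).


0.9504

M = AᵀA = [423989/41405 -317988/41405; -317988/41405 238496/41405]. tr(M)=132497/8281, det(M)=16/8281
char-poly roots: 16 and 1/8281
κ_2(A) = √(λ_max/λ_min) = √(16 / (1/8281)) = 364.0000
worst-case relative error ≤ 364.0000 × 1/383 = 0.9504


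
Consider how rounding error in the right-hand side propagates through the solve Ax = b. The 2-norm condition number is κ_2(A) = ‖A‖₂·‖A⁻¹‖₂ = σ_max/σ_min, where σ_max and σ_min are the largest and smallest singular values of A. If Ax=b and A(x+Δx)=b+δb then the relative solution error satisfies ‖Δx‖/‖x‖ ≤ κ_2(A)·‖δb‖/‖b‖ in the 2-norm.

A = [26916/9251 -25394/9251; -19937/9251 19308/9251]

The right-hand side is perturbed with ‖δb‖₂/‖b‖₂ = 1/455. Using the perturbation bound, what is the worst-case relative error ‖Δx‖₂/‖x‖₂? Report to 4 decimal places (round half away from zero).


M = AᵀA = [1121955025/85581001 -1068448500/85581001; -1068448500/85581001 1017654100/85581001]. tr(M)=2544125/101761, det(M)=2500/101761
eigenvalues of AᵀA: λ = (tr ± √(tr²−4·det))/2 = 25, 100/101761
so κ_2 = √(25 / (100/101761)) = 159.5000
κ_2(A)·‖δb‖/‖b‖ = 0.3505

0.3505


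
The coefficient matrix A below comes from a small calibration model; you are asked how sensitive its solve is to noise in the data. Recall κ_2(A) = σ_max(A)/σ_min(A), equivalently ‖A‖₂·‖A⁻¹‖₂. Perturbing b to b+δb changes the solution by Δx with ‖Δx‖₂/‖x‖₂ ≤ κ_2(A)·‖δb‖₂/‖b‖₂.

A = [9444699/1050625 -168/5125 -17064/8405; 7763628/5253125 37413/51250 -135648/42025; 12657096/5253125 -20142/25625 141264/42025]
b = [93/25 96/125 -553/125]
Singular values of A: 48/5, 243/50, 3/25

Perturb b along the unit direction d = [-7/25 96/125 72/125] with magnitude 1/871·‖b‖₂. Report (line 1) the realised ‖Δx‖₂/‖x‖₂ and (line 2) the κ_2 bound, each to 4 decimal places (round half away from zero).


largest singular value 48/5, smallest 3/25
condition number: (48/5) ÷ (3/25) = 80.0000
perturbation bound = 80.0000·1/871 = 0.0918
solve Ax = b  →  x = [-1.0760 -24.2096 -6.2059]
2-norm of b is 5.8310; of x, 25.0155
δb = ε·‖b‖·d = [-0.0019 0.0051 0.0039]; solving A·Δx = δb gives ‖Δx‖ = 0.0558
realised ‖Δx‖/‖x‖ = 0.0022
tightness: 0.0022 against a bound of 0.0918 (unrounded ratio ≈ 0.0243)

0.0022
0.0918
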